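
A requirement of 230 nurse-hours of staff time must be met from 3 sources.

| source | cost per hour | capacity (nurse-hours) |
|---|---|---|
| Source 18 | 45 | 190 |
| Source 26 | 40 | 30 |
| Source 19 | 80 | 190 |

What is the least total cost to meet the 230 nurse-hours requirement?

Cheapest first:
Take 30 from Source 26 at 40 — need 200 more.
Source 18 at 45: take all 190 nurse-hours — 10 still needed.
Source 19 at 80: take 10 of its 190 — requirement met.
Cost = 30×40 + 190×45 + 10×80 = 10550.

10550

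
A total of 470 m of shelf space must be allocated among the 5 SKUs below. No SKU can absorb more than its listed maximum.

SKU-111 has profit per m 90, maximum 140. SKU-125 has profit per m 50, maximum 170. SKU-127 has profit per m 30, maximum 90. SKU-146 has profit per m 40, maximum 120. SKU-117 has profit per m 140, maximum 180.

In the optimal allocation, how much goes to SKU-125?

Rank by profit per m: SKU-117 140 > SKU-111 90 > SKU-125 50 > SKU-146 40 > SKU-127 30.
Give SKU-117 180 to hit its cap of 180 — 290 left.
SKU-111: +140 to 140 (cap) — 150 left.
Only 150 left; SKU-125 takes them to reach 150.

150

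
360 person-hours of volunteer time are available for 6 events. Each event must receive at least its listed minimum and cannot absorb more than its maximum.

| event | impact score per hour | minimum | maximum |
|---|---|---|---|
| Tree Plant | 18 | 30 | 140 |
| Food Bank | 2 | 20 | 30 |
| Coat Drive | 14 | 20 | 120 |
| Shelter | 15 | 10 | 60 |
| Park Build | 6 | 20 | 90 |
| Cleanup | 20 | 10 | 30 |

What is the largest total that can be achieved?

Meeting every minimum uses 30+20+20+10+20+10 = 110 person-hours, leaving 250.
Order the events by impact score per hour: Cleanup 20 > Tree Plant 18 > Shelter 15 > Coat Drive 14 > Park Build 6 > Food Bank 2.
Cleanup: +20 to 30 (cap) — 230 left.
Tree Plant: +110 to 140 (cap) — 120 left.
Give Shelter 50 more to hit its cap of 60 — 70 left.
Coat Drive: +70 (room for 100) → 90. Pool exhausted.
Total = 18×140 + 2×20 + 14×90 + 15×60 + 6×20 + 20×30 = 5440.

5440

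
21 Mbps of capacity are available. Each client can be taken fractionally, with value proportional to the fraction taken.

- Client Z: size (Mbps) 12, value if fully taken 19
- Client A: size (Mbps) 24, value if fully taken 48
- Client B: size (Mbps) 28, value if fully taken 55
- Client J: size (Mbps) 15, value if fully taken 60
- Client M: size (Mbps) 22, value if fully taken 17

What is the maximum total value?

72

Rank by value-to-size ratio: Client J 60/15≈4, Client A 48/24≈2, Client B 55/28≈1.96, Client Z 19/12≈1.58, Client M 17/22≈0.773.
All 15 Mbps of Client J fit (value 60) → 6 remain.
6 Mbps left: a 6/24 share of Client A gives 48×6/24 = 12.
Total value = 72.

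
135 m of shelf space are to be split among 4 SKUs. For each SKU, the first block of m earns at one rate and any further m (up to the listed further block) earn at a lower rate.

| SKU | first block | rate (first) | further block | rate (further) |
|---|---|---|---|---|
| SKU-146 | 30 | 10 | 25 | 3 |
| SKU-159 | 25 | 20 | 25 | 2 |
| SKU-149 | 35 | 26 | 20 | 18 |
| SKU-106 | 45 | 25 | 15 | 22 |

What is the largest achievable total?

Treat each block as its own option and order by rate: SKU-149/first 26 > SKU-106/first 25 > SKU-106/second 22 > SKU-159/first 20 > SKU-149/second 18 > SKU-146/first 10 > SKU-146/second 3 > SKU-159/second 2.
SKU-149 first at 26: fill all 35 — 100 left.
Fill SKU-106 first block (45 at 25) — 55 left.
SKU-106/second (22): +15 — 40 left.
Fill SKU-159 first block (25 at 20) — 15 left.
SKU-149 second at 18: only 15 left, fill 15.
Total = 26×35 + 25×45 + 22×15 + 20×25 + 18×15 = 3135.

3135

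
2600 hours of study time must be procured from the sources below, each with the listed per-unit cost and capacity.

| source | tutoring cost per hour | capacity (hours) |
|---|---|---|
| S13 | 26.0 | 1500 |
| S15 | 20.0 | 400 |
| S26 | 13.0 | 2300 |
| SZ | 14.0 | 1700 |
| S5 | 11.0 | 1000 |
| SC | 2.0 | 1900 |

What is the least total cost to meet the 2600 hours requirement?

11500

Use sources in increasing cost order.
SC at 2.0: take all 1900 hours ; 700 still needed.
Take 700 from S5 at 11.0 to finish.
S26, SZ, S15, S13: unused.
Cost = 1900×2.0 + 700×11.0 = 11500.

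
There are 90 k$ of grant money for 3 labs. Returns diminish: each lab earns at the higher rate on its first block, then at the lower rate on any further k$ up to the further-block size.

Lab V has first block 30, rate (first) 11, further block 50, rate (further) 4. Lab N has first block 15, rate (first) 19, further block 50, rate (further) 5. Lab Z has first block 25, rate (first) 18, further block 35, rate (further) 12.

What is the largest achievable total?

Order all 6 blocks by rate: Lab N/T1 19 > Lab Z/T1 18 > Lab Z/T2 12 > Lab V/T1 11 > Lab N/T2 5 > Lab V/T2 4.
Fill Lab N T1 block (15 at 19) ; 75 left.
Fill Lab Z T1 block (25 at 18) ; 50 left.
Lab Z T2 at 12: fill all 35 ; 15 left.
15 remain; put them into Lab V T1 at 11.
Total = 19×15 + 18×25 + 12×35 + 11×15 = 1320.

1320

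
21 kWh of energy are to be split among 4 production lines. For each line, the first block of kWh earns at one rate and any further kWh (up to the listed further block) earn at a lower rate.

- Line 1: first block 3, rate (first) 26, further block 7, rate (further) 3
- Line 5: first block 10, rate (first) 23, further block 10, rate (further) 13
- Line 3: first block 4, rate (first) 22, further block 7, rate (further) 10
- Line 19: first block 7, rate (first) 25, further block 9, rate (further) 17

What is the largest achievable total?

Rank every tier by rate: Line 1/first 26 > Line 19/first 25 > Line 5/first 23 > Line 3/first 22 > Line 19/second 17 > Line 5/second 13 > Line 3/second 10 > Line 1/second 3.
Line 1 first at 26: fill all 3 — 18 left.
Line 19 first at 25: fill all 7 — 11 left.
Line 5/first (23): +10 — 1 left.
1 remain; put them into Line 3 first at 22.
Total = 26×3 + 25×7 + 23×10 + 22×1 = 505.

505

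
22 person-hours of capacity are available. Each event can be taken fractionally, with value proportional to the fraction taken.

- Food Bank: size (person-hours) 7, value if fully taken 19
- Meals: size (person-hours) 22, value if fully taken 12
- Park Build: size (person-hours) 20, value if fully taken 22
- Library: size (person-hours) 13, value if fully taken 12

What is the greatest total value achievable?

Rank by value-to-size ratio: Food Bank 19/7≈2.71, Park Build 22/20≈1.1, Library 12/13≈0.923, Meals 12/22≈0.545.
Take all of Food Bank (7 person-hours, value 19) — 15 person-hours left.
Fill the last 15 person-hours with part of Park Build: 15/20 of it earns 16.5.
Total value = 35.5.

35.5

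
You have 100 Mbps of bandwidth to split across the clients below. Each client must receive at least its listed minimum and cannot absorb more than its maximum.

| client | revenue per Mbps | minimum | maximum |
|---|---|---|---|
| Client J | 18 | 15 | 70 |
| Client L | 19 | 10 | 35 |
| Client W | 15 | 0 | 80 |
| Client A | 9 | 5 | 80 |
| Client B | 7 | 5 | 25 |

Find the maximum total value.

Meeting every minimum uses 15+10+0+5+5 = 35 Mbps, leaving 65.
Highest revenue per Mbps first: Client L 19 > Client J 18 > Client W 15 > Client A 9 > Client B 7.
Client L: +25 to 35 (cap) — 40 left.
Client J: +40 (room for 55) → 55. Pool exhausted.
Total = 18×55 + 19×35 + 9×5 + 7×5 = 1735.

1735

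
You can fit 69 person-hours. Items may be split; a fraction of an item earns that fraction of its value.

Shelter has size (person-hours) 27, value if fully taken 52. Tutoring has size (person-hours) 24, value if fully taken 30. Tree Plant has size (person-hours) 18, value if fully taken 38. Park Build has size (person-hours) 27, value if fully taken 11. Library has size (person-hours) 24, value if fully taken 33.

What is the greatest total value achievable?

Best value per unit of size first: Tree Plant 38/18≈2.11, Shelter 52/27≈1.93, Library 33/24≈1.38, Tutoring 30/24≈1.25, Park Build 11/27≈0.407.
Take all of Tree Plant (18 person-hours, value 38) — 51 person-hours left.
Take all of Shelter (27 person-hours, value 52) — 24 person-hours left.
Take all of Library (24 person-hours, value 33) — 0 person-hours left.
Total value = 123.

123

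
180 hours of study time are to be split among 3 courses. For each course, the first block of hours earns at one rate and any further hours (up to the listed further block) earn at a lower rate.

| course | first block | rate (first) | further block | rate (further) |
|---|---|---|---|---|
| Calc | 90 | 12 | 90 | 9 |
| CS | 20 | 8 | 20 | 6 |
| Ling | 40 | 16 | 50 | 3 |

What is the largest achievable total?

2170

Treat each block as its own option and order by rate: Ling/T1 16 > Calc/T1 12 > Calc/T2 9 > CS/T1 8 > CS/T2 6 > Ling/T2 3.
Fill Ling T1 block (40 at 16) — 140 left.
Fill Calc T1 block (90 at 12) — 50 left.
Calc/T2: +50 of 90 at 9; pool empty.
Total = 16×40 + 12×90 + 9×50 = 2170.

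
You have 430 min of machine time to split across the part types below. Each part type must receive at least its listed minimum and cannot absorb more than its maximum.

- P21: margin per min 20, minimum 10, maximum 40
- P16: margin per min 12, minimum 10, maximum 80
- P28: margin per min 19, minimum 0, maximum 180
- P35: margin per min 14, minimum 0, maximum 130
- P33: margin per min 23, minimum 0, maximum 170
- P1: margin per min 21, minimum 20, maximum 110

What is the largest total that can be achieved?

9040

Meeting every minimum uses 10+10+0+0+0+20 = 40 min, leaving 390.
Rank by margin per min: P33 23 > P1 21 > P21 20 > P28 19 > P35 14 > P16 12.
Give P33 170 more to hit its cap of 170 ; 220 left.
P1 takes 90 more to reach its cap of 110 ; 130 left.
P21: +30 to 40 (cap) ; 100 left.
P28 has room for 180 more but only 100 remain, so it gets 100.
Total = 20×40 + 12×10 + 19×100 + 23×170 + 21×110 = 9040.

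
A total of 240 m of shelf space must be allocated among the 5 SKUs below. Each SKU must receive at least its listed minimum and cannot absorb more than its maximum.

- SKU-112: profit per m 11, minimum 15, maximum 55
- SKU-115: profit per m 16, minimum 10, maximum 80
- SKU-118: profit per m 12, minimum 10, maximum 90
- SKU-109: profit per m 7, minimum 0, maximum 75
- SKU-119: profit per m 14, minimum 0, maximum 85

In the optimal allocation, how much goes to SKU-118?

60

Meeting every minimum uses 15+10+10+0+0 = 35 m, leaving 205.
Highest profit per m first: SKU-115 16 > SKU-119 14 > SKU-118 12 > SKU-112 11 > SKU-109 7.
SKU-115 takes 70 more to reach its cap of 80 — 135 left.
SKU-119: +85 to 85 (cap) — 50 left.
Only 50 left; SKU-118 takes them to reach 60.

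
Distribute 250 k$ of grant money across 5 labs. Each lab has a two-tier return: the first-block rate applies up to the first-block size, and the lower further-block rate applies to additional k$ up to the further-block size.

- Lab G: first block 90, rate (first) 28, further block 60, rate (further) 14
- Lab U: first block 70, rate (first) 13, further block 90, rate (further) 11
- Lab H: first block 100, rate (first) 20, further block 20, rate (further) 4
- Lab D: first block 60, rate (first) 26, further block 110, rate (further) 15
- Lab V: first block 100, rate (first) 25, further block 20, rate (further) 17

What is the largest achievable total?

6580

Order all 10 blocks by rate: Lab G/T1 28 > Lab D/T1 26 > Lab V/T1 25 > Lab H/T1 20 > Lab V/T2 17 > Lab D/T2 15 > Lab G/T2 14 > Lab U/T1 13 > Lab U/T2 11 > Lab H/T2 4.
Lab G/T1 (28): +90 — 160 left.
Fill Lab D T1 block (60 at 26) — 100 left.
Lab V T1 at 25: fill all 100 — 0 left.
Total = 28×90 + 26×60 + 25×100 = 6580.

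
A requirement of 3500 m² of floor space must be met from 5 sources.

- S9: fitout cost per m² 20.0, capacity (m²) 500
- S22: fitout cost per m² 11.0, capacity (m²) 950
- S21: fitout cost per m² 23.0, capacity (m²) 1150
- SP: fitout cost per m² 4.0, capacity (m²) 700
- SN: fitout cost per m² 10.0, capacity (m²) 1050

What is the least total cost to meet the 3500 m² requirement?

Use sources in increasing cost order.
SP at 4.0: take all 700 m² ; 2800 still needed.
SN at 10.0: take all 1050 m² ; 1750 still needed.
S22 (11.0): use full 950 ; 800 m² to go.
S9 at 20.0: take all 500 m² ; 300 still needed.
Take 300 from S21 at 23.0 to finish.
Cost = 700×4.0 + 1050×10.0 + 950×11.0 + 500×20.0 + 300×23.0 = 40650.

40650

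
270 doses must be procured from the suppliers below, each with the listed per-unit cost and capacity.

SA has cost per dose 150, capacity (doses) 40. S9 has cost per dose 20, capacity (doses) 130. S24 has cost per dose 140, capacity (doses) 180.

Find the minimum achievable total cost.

Use suppliers in increasing cost order.
S9 (20): use full 130 → 140 doses to go.
S24 at 140: take 140 of its 180 → requirement met.
SA: unused.
Cost = 130×20 + 140×140 = 22200.

22200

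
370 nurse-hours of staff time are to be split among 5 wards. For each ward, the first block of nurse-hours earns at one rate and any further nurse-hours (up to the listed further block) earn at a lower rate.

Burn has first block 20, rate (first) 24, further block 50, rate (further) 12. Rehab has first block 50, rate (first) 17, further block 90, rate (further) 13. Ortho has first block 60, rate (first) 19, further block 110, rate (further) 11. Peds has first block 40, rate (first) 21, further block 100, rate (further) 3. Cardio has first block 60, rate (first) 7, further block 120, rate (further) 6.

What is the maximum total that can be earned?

Rank every tier by rate: Burn/first 24 > Peds/first 21 > Ortho/first 19 > Rehab/first 17 > Rehab/second 13 > Burn/second 12 > Ortho/second 11 > Cardio/first 7 > Cardio/second 6 > Peds/second 3.
Burn/first (24): +20 → 350 left.
Peds first at 21: fill all 40 → 310 left.
Ortho/first (19): +60 → 250 left.
Rehab/first (17): +50 → 200 left.
Rehab/second (13): +90 → 110 left.
Burn/second (12): +50 → 60 left.
Ortho/second: +60 of 110 at 11; pool empty.
Total = 24×20 + 21×40 + 19×60 + 17×50 + 13×90 + 12×50 + 11×60 = 5740.

5740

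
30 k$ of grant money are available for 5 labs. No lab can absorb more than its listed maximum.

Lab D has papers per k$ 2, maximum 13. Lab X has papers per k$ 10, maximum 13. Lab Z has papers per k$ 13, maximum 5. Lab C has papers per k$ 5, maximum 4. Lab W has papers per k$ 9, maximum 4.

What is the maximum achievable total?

Rank by papers per k$: Lab Z 13 > Lab X 10 > Lab W 9 > Lab C 5 > Lab D 2.
Give Lab Z 5 to hit its cap of 5 — 25 left.
Lab X takes 13 to reach its cap of 13 — 12 left.
Lab W: +4 to 4 (cap) — 8 left.
Give Lab C 4 to hit its cap of 4 — 4 left.
Lab D has room for 13 but only 4 remain, so it gets 4.
Total = 2×4 + 10×13 + 13×5 + 5×4 + 9×4 = 259.

259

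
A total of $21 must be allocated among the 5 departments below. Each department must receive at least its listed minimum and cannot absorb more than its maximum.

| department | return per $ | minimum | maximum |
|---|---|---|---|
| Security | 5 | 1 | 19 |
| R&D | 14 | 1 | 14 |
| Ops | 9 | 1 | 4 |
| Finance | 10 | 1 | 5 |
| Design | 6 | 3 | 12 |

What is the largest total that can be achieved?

Meeting every minimum uses 1+1+1+1+3 = 7 $, leaving 14.
Order the departments by return per $: R&D 14 > Finance 10 > Ops 9 > Design 6 > Security 5.
Give R&D 13 more to hit its cap of 14 ; 1 left.
Finance has room for 4 more but only 1 remain, so it gets 2.
Total = 5×1 + 14×14 + 9×1 + 10×2 + 6×3 = 248.

248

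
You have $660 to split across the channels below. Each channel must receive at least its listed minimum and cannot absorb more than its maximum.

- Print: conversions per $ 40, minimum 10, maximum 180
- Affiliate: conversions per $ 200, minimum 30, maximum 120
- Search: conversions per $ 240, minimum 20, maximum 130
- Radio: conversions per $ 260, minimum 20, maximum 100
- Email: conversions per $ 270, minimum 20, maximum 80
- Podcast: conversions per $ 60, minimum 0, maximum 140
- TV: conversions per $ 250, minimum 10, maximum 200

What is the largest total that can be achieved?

154400

Meeting every minimum uses 10+30+20+20+20+0+10 = 110 $, leaving 550.
Rank by conversions per $: Email 270 > Radio 260 > TV 250 > Search 240 > Affiliate 200 > Podcast 60 > Print 40.
Email takes 60 more to reach its cap of 80 → 490 left.
Radio: +80 to 100 (cap) → 410 left.
Give TV 190 more to hit its cap of 200 → 220 left.
Give Search 110 more to hit its cap of 130 → 110 left.
Affiliate takes 90 more to reach its cap of 120 → 20 left.
Podcast: +20 (room for 140) → 20. Pool exhausted.
Total = 40×10 + 200×120 + 240×130 + 260×100 + 270×80 + 60×20 + 250×200 = 154400.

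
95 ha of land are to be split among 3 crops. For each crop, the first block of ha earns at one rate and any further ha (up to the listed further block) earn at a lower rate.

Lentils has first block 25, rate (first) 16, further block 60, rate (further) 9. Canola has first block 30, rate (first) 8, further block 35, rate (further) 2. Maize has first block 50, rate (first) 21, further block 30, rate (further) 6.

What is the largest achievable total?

1630

Treat each block as its own option and order by rate: Maize/tier1 21 > Lentils/tier1 16 > Lentils/tier2 9 > Canola/tier1 8 > Maize/tier2 6 > Canola/tier2 2.
Fill Maize tier1 block (50 at 21) → 45 left.
Lentils/tier1 (16): +25 → 20 left.
20 remain; put them into Lentils tier2 at 9.
Total = 21×50 + 16×25 + 9×20 = 1630.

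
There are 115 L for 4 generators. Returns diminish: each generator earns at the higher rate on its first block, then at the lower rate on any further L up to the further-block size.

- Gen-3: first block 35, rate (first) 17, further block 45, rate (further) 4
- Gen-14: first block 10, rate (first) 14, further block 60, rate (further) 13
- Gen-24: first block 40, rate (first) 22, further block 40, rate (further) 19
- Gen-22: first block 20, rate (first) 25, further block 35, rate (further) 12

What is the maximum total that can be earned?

2395

Rank every tier by rate: Gen-22/T1 25 > Gen-24/T1 22 > Gen-24/T2 19 > Gen-3/T1 17 > Gen-14/T1 14 > Gen-14/T2 13 > Gen-22/T2 12 > Gen-3/T2 4.
Gen-22/T1 (25): +20 → 95 left.
Gen-24/T1 (22): +40 → 55 left.
Fill Gen-24 T2 block (40 at 19) → 15 left.
Gen-3 T1 at 17: only 15 left, fill 15.
Total = 25×20 + 22×40 + 19×40 + 17×15 = 2395.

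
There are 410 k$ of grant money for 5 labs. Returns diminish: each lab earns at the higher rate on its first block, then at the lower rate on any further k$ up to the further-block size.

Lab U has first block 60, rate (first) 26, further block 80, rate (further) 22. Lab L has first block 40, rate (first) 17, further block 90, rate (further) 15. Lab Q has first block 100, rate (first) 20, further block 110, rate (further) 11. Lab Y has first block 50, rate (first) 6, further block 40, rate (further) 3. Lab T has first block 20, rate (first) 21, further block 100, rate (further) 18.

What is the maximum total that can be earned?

8370

Order all 10 blocks by rate: Lab U/tier1 26 > Lab U/tier2 22 > Lab T/tier1 21 > Lab Q/tier1 20 > Lab T/tier2 18 > Lab L/tier1 17 > Lab L/tier2 15 > Lab Q/tier2 11 > Lab Y/tier1 6 > Lab Y/tier2 3.
Lab U tier1 at 26: fill all 60 — 350 left.
Lab U/tier2 (22): +80 — 270 left.
Lab T tier1 at 21: fill all 20 — 250 left.
Lab Q/tier1 (20): +100 — 150 left.
Fill Lab T tier2 block (100 at 18) — 50 left.
Fill Lab L tier1 block (40 at 17) — 10 left.
Lab L/tier2: +10 of 90 at 15; pool empty.
Total = 26×60 + 22×80 + 21×20 + 20×100 + 18×100 + 17×40 + 15×10 = 8370.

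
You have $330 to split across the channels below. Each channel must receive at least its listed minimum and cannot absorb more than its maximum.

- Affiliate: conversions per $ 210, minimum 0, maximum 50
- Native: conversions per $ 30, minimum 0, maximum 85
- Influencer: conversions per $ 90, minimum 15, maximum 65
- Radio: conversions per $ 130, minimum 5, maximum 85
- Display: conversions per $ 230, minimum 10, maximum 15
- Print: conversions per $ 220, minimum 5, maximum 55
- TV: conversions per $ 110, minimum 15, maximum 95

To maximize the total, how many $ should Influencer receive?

30

Meeting every minimum uses 0+0+15+5+10+5+15 = 50 $, leaving 280.
Highest conversions per $ first: Display 230 > Print 220 > Affiliate 210 > Radio 130 > TV 110 > Influencer 90 > Native 30.
Display takes 5 more to reach its cap of 15 → 275 left.
Print: +50 to 55 (cap) → 225 left.
Give Affiliate 50 more to hit its cap of 50 → 175 left.
Radio: +80 to 85 (cap) → 95 left.
Give TV 80 more to hit its cap of 95 → 15 left.
Only 15 left; Influencer takes them to reach 30.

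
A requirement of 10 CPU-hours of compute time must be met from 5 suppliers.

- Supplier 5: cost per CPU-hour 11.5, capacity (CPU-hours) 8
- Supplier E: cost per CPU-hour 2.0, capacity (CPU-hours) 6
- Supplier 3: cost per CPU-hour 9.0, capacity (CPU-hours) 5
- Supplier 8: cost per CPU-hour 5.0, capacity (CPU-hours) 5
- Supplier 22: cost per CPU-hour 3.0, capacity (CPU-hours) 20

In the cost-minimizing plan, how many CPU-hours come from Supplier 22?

Fill from the cheapest supplier first.
Supplier E (2.0): use full 6 — 4 CPU-hours to go.
Supplier 22 (3.0): take the remaining 4 — done.
Supplier 8, Supplier 3, Supplier 5: unused.

4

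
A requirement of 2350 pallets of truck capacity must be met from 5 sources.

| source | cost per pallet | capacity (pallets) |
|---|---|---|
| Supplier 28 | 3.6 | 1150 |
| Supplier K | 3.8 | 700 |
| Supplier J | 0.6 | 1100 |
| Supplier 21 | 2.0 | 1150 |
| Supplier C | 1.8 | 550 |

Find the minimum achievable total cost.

Fill from the cheapest source first.
Supplier J (0.6): use full 1100 → 1250 pallets to go.
Supplier C at 1.8: take all 550 pallets → 700 still needed.
Supplier 21 at 2.0: take 700 of its 1150 → requirement met.
Supplier 28, Supplier K: unused.
Cost = 1100×0.6 + 550×1.8 + 700×2.0 = 3050.

3050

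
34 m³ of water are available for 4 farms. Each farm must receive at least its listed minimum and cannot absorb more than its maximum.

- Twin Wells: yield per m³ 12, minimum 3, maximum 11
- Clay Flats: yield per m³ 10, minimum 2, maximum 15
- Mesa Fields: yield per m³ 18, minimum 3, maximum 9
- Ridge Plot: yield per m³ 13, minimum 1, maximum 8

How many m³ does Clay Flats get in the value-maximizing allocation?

Meeting every minimum uses 3+2+3+1 = 9 m³, leaving 25.
Rank by yield per m³: Mesa Fields 18 > Ridge Plot 13 > Twin Wells 12 > Clay Flats 10.
Mesa Fields takes 6 more to reach its cap of 9 → 19 left.
Ridge Plot: +7 to 8 (cap) → 12 left.
Twin Wells takes 8 more to reach its cap of 11 → 4 left.
Clay Flats has room for 13 more but only 4 remain, so it gets 6.

6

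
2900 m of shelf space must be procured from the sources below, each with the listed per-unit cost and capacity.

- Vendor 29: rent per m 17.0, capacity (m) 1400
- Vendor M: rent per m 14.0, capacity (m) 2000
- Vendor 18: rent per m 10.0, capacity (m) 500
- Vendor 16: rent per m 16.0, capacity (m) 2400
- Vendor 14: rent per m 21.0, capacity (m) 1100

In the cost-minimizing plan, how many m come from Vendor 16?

Cheapest first:
Vendor 18 (10.0): use full 500 → 2400 m to go.
Take 2000 from Vendor M at 14.0 → need 400 more.
Vendor 16 at 16.0: take 400 of its 2400 → requirement met.
Vendor 29, Vendor 14: unused.

400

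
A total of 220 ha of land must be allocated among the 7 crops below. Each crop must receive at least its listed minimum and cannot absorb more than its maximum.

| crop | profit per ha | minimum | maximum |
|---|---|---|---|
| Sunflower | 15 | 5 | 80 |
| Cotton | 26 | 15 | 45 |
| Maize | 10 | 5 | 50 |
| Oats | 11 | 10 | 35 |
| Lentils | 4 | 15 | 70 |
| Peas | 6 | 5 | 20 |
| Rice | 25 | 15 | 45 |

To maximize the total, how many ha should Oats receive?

25

Meeting every minimum uses 5+15+5+10+15+5+15 = 70 ha, leaving 150.
Order the crops by profit per ha: Cotton 26 > Rice 25 > Sunflower 15 > Oats 11 > Maize 10 > Peas 6 > Lentils 4.
Cotton: +30 to 45 (cap) — 120 left.
Give Rice 30 more to hit its cap of 45 — 90 left.
Sunflower takes 75 more to reach its cap of 80 — 15 left.
Only 15 left; Oats takes them to reach 25.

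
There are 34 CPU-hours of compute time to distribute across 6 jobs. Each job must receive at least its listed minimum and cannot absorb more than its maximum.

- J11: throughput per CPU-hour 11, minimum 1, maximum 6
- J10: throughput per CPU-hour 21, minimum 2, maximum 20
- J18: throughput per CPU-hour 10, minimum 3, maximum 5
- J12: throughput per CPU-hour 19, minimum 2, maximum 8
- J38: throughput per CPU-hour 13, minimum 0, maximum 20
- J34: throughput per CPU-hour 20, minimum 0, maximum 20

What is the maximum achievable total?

Meeting every minimum uses 1+2+3+2+0+0 = 8 CPU-hours, leaving 26.
Rank by throughput per CPU-hour: J10 21 > J34 20 > J12 19 > J38 13 > J11 11 > J18 10.
Give J10 18 more to hit its cap of 20 — 8 left.
Only 8 left; J34 takes them to reach 8.
Total = 11×1 + 21×20 + 10×3 + 19×2 + 20×8 = 659.

659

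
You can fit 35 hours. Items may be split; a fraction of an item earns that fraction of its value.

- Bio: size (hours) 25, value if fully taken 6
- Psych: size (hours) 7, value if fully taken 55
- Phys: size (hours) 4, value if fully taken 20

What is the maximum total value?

80.76

Rank by value-to-size ratio: Psych 55/7≈7.86, Phys 20/4≈5, Bio 6/25≈0.24.
Psych: take in full, 7 hours for value 55 → 28 left.
Phys: take in full, 4 hours for value 20 → 24 left.
Only 24 hours remain; take 24/25 of Bio for value 6×24/25 = 5.76.
Total value = 80.76.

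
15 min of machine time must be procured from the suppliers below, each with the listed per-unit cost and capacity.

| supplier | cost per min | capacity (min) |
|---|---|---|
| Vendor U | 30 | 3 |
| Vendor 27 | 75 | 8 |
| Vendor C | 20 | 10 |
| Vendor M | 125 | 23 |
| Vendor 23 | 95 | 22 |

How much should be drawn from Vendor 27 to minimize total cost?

2

Cheapest first:
Vendor C at 20: take all 10 min → 5 still needed.
Take 3 from Vendor U at 30 → need 2 more.
Vendor 27 at 75: take 2 of its 8 → requirement met.
Vendor 23, Vendor M: unused.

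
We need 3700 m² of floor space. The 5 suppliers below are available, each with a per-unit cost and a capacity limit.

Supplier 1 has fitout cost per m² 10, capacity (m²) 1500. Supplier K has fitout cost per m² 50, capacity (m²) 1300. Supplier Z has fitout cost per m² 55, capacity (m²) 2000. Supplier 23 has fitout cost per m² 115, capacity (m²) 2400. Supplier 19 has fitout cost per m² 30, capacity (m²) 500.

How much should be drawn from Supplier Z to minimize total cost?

400

Use suppliers in increasing cost order.
Supplier 1 at 10: take all 1500 m² → 2200 still needed.
Supplier 19 (30): use full 500 → 1700 m² to go.
Take 1300 from Supplier K at 50 → need 400 more.
Take 400 from Supplier Z at 55 to finish.
Supplier 23: unused.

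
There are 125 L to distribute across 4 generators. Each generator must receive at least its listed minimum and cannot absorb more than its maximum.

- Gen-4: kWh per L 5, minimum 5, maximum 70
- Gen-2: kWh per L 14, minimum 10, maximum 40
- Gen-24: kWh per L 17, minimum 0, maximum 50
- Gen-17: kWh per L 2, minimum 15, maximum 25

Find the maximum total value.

Meeting every minimum uses 5+10+0+15 = 30 L, leaving 95.
Highest kWh per L first: Gen-24 17 > Gen-2 14 > Gen-4 5 > Gen-17 2.
Gen-24: +50 to 50 (cap) — 45 left.
Give Gen-2 30 more to hit its cap of 40 — 15 left.
Gen-4: +15 (room for 65) → 20. Pool exhausted.
Total = 5×20 + 14×40 + 17×50 + 2×15 = 1540.

1540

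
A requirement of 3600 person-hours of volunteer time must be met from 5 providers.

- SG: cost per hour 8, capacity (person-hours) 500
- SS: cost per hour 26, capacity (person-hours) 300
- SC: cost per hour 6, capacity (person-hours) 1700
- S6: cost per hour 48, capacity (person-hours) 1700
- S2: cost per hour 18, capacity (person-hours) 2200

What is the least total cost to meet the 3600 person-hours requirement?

39400

Use providers in increasing cost order.
Take 1700 from SC at 6 → need 1900 more.
Take 500 from SG at 8 → need 1400 more.
Take 1400 from S2 at 18 to finish.
SS, S6: unused.
Cost = 1700×6 + 500×8 + 1400×18 = 39400.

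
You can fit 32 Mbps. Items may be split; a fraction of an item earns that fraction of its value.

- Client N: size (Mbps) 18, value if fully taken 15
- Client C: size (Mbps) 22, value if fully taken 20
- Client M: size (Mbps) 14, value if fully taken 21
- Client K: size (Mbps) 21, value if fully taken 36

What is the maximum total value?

Rank by value-to-size ratio: Client K 36/21≈1.71, Client M 21/14≈1.5, Client C 20/22≈0.909, Client N 15/18≈0.833.
Take all of Client K (21 Mbps, value 36) — 11 Mbps left.
11 Mbps left: a 11/14 share of Client M gives 21×11/14 = 16.5.
Total value = 52.5.

52.5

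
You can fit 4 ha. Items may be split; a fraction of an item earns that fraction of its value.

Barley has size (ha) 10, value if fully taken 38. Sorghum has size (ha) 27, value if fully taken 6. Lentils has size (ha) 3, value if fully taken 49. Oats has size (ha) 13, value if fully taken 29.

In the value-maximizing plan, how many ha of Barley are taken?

Sort by value density: Lentils 49/3≈16.3, Barley 38/10≈3.8, Oats 29/13≈2.23, Sorghum 6/27≈0.222.
All 3 ha of Lentils fit (value 49) ; 1 remain.
1 ha left: a 1/10 share of Barley gives 38×1/10 = 3.8.

1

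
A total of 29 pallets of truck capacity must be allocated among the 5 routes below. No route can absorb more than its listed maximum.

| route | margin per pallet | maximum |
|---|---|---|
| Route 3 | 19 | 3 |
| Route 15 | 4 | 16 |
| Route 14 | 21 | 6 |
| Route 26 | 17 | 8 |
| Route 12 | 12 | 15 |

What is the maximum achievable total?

463

Highest margin per pallet first: Route 14 21 > Route 3 19 > Route 26 17 > Route 12 12 > Route 15 4.
Route 14: +6 to 6 (cap) → 23 left.
Give Route 3 3 to hit its cap of 3 → 20 left.
Give Route 26 8 to hit its cap of 8 → 12 left.
Route 12 has room for 15 but only 12 remain, so it gets 12.
Total = 19×3 + 21×6 + 17×8 + 12×12 = 463.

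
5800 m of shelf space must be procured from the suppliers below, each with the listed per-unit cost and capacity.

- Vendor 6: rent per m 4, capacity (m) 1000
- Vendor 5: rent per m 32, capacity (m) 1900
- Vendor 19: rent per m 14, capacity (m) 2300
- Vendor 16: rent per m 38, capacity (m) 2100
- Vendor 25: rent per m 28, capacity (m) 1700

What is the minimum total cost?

109400

Fill from the cheapest supplier first.
Vendor 6 (4): use full 1000 ; 4800 m to go.
Take 2300 from Vendor 19 at 14 ; need 2500 more.
Vendor 25 at 28: take all 1700 m ; 800 still needed.
Vendor 5 (32): take the remaining 800 ; done.
Vendor 16: unused.
Cost = 1000×4 + 2300×14 + 1700×28 + 800×32 = 109400.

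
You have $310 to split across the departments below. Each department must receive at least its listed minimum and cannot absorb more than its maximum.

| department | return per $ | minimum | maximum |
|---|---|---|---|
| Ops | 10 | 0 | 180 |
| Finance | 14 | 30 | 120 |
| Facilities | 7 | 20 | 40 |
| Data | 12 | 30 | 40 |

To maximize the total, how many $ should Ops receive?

Meeting every minimum uses 0+30+20+30 = 80 $, leaving 230.
Rank by return per $: Finance 14 > Data 12 > Ops 10 > Facilities 7.
Finance takes 90 more to reach its cap of 120 → 140 left.
Data: +10 to 40 (cap) → 130 left.
Only 130 left; Ops takes them to reach 130.

130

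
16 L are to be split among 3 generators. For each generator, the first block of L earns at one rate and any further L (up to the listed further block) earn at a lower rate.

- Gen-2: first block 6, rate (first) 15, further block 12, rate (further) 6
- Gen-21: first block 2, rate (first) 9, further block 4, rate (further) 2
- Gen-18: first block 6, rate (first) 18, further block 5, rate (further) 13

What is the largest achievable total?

Rank every tier by rate: Gen-18/T1 18 > Gen-2/T1 15 > Gen-18/T2 13 > Gen-21/T1 9 > Gen-2/T2 6 > Gen-21/T2 2.
Fill Gen-18 T1 block (6 at 18) ; 10 left.
Fill Gen-2 T1 block (6 at 15) ; 4 left.
Gen-18 T2 at 13: only 4 left, fill 4.
Total = 18×6 + 15×6 + 13×4 = 250.

250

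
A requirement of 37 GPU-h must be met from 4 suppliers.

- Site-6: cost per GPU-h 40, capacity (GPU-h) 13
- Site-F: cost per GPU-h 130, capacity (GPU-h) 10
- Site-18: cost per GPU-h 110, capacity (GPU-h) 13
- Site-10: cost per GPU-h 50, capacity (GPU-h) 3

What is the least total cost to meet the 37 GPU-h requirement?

3140

Use suppliers in increasing cost order.
Take 13 from Site-6 at 40 → need 24 more.
Site-10 at 50: take all 3 GPU-h → 21 still needed.
Site-18 (110): use full 13 → 8 GPU-h to go.
Take 8 from Site-F at 130 to finish.
Cost = 13×40 + 3×50 + 13×110 + 8×130 = 3140.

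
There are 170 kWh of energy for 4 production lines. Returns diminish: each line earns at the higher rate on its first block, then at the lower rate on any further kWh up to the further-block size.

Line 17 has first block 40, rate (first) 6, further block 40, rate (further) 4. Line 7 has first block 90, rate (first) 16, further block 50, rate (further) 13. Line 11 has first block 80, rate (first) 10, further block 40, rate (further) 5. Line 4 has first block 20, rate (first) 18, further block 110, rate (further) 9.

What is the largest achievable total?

2550

Treat each block as its own option and order by rate: Line 4/first 18 > Line 7/first 16 > Line 7/second 13 > Line 11/first 10 > Line 4/second 9 > Line 17/first 6 > Line 11/second 5 > Line 17/second 4.
Line 4/first (18): +20 ; 150 left.
Line 7 first at 16: fill all 90 ; 60 left.
Line 7/second (13): +50 ; 10 left.
Line 11/first: +10 of 80 at 10; pool empty.
Total = 18×20 + 16×90 + 13×50 + 10×10 = 2550.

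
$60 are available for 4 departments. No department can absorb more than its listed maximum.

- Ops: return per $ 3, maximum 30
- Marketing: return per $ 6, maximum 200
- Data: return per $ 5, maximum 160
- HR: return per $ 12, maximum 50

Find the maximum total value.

Highest return per $ first: HR 12 > Marketing 6 > Data 5 > Ops 3.
HR: +50 to 50 (cap) ; 10 left.
Marketing has room for 200 but only 10 remain, so it gets 10.
Total = 6×10 + 12×50 = 660.

660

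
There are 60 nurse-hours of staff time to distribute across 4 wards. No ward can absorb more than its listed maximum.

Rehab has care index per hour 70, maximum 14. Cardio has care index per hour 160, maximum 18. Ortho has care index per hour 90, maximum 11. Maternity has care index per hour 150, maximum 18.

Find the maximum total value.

Highest care index per hour first: Cardio 160 > Maternity 150 > Ortho 90 > Rehab 70.
Cardio: +18 to 18 (cap) → 42 left.
Maternity takes 18 to reach its cap of 18 → 24 left.
Give Ortho 11 to hit its cap of 11 → 13 left.
Rehab: +13 (room for 14) → 13. Pool exhausted.
Total = 70×13 + 160×18 + 90×11 + 150×18 = 7480.

7480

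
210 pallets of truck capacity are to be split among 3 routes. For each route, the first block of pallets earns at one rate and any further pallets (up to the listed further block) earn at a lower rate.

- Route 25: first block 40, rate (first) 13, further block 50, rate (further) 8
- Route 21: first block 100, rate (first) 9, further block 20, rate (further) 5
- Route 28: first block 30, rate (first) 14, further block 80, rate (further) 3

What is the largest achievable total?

2160

Rank every tier by rate: Route 28/tier1 14 > Route 25/tier1 13 > Route 21/tier1 9 > Route 25/tier2 8 > Route 21/tier2 5 > Route 28/tier2 3.
Fill Route 28 tier1 block (30 at 14) → 180 left.
Route 25/tier1 (13): +40 → 140 left.
Route 21/tier1 (9): +100 → 40 left.
Route 25/tier2: +40 of 50 at 8; pool empty.
Total = 14×30 + 13×40 + 9×100 + 8×40 = 2160.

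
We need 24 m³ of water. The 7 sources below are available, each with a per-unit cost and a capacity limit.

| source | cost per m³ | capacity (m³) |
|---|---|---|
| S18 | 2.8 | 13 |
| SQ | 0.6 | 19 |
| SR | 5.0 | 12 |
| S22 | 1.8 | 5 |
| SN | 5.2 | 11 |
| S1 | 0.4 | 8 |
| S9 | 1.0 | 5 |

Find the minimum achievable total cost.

12.8

Fill from the cheapest source first.
Take 8 from S1 at 0.4 ; need 16 more.
Take 16 from SQ at 0.6 to finish.
S9, S22, S18, SR, SN: unused.
Cost = 8×0.4 + 16×0.6 = 12.8.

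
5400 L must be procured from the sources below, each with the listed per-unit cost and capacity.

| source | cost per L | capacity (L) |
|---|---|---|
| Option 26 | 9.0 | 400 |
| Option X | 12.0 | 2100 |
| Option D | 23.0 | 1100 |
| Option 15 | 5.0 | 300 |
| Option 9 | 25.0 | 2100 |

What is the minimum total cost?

Fill from the cheapest source first.
Option 15 (5.0): use full 300 ; 5100 L to go.
Option 26 (9.0): use full 400 ; 4700 L to go.
Option X (12.0): use full 2100 ; 2600 L to go.
Option D at 23.0: take all 1100 L ; 1500 still needed.
Option 9 (25.0): take the remaining 1500 ; done.
Cost = 300×5.0 + 400×9.0 + 2100×12.0 + 1100×23.0 + 1500×25.0 = 93100.

93100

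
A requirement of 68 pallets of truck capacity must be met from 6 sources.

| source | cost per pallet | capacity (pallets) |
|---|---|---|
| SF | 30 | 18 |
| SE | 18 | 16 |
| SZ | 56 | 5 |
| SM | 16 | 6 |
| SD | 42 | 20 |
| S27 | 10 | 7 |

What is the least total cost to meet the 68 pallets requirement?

Fill from the cheapest source first.
S27 (10): use full 7 ; 61 pallets to go.
SM (16): use full 6 ; 55 pallets to go.
Take 16 from SE at 18 ; need 39 more.
Take 18 from SF at 30 ; need 21 more.
SD at 42: take all 20 pallets ; 1 still needed.
Take 1 from SZ at 56 to finish.
Cost = 7×10 + 6×16 + 16×18 + 18×30 + 20×42 + 1×56 = 1890.

1890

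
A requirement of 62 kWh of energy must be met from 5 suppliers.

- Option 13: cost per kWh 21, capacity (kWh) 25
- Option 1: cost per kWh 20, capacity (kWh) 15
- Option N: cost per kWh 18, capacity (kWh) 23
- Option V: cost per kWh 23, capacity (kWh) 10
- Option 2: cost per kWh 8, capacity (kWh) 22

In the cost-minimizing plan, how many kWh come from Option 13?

2

Cheapest first:
Option 2 (8): use full 22 → 40 kWh to go.
Option N at 18: take all 23 kWh → 17 still needed.
Option 1 (20): use full 15 → 2 kWh to go.
Option 13 at 21: take 2 of its 25 → requirement met.
Option V: unused.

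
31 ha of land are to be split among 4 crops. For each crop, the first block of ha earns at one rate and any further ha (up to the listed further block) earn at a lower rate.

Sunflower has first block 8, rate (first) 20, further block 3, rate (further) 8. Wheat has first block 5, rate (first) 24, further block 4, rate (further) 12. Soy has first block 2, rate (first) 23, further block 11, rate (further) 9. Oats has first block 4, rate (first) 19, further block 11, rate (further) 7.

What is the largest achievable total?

Treat each block as its own option and order by rate: Wheat/T1 24 > Soy/T1 23 > Sunflower/T1 20 > Oats/T1 19 > Wheat/T2 12 > Soy/T2 9 > Sunflower/T2 8 > Oats/T2 7.
Wheat T1 at 24: fill all 5 ; 26 left.
Fill Soy T1 block (2 at 23) ; 24 left.
Fill Sunflower T1 block (8 at 20) ; 16 left.
Fill Oats T1 block (4 at 19) ; 12 left.
Wheat/T2 (12): +4 ; 8 left.
Soy/T2: +8 of 11 at 9; pool empty.
Total = 24×5 + 23×2 + 20×8 + 19×4 + 12×4 + 9×8 = 522.

522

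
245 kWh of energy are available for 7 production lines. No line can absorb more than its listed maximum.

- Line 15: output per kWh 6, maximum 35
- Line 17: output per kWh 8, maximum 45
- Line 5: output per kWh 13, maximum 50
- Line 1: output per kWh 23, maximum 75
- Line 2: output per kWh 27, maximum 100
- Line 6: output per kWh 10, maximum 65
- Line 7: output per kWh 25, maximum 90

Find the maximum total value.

Order the production lines by output per kWh: Line 2 27 > Line 7 25 > Line 1 23 > Line 5 13 > Line 6 10 > Line 17 8 > Line 15 6.
Line 2: +100 to 100 (cap) — 145 left.
Line 7 takes 90 to reach its cap of 90 — 55 left.
Line 1: +55 (room for 75) → 55. Pool exhausted.
Total = 23×55 + 27×100 + 25×90 = 6215.

6215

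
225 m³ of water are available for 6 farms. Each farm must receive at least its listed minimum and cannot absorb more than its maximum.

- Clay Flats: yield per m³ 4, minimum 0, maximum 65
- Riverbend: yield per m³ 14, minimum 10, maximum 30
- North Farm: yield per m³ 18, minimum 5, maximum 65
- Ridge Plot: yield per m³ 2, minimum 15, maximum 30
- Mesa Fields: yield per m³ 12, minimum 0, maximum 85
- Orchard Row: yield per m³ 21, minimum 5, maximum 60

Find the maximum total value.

3540

Meeting every minimum uses 0+10+5+15+0+5 = 35 m³, leaving 190.
Highest yield per m³ first: Orchard Row 21 > North Farm 18 > Riverbend 14 > Mesa Fields 12 > Clay Flats 4 > Ridge Plot 2.
Orchard Row: +55 to 60 (cap) → 135 left.
North Farm takes 60 more to reach its cap of 65 → 75 left.
Give Riverbend 20 more to hit its cap of 30 → 55 left.
Mesa Fields has room for 85 more but only 55 remain, so it gets 55.
Total = 14×30 + 18×65 + 2×15 + 12×55 + 21×60 = 3540.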